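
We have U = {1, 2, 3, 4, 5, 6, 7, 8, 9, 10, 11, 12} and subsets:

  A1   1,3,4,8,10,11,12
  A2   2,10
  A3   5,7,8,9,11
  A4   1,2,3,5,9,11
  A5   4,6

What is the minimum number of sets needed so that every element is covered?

4

A1, A2, A3, A5 together cover {1, 2, 3, 4, 5, 6, 7, 8, 9, 10, 11, 12} — every element.
No 3 of the 5 sets cover everything (all 10 triples fall short), so 4 is minimum.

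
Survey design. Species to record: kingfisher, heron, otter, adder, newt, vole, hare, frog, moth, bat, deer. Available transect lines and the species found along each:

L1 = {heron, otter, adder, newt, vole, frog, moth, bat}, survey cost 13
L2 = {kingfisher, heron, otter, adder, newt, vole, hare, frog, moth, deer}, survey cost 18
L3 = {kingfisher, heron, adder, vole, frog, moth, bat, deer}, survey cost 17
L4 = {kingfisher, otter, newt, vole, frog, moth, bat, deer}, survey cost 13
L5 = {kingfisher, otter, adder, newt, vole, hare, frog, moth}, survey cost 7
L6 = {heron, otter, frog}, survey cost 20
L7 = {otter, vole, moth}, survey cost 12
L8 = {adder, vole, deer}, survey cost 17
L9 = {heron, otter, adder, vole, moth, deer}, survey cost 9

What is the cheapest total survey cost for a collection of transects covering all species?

24

L3, L5 cover every species at survey cost 17 + 7 = 24.
Any cover uses at least 2 transects; among all covering selections none totals below 24.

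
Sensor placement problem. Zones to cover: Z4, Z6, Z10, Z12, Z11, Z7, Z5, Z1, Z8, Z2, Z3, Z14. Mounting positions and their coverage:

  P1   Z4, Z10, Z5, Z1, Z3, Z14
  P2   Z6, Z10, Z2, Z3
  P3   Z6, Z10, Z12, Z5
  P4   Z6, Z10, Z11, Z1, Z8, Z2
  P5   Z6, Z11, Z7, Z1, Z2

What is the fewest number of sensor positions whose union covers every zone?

4

P1, P3, P4, P5 together cover {Z4, Z6, Z10, Z12, Z11, Z7, Z5, Z1, Z8, Z2, Z3, Z14} — every zone.
No 3 of the 5 sensor positions cover everything (all 10 triples fall short), so 4 is minimum.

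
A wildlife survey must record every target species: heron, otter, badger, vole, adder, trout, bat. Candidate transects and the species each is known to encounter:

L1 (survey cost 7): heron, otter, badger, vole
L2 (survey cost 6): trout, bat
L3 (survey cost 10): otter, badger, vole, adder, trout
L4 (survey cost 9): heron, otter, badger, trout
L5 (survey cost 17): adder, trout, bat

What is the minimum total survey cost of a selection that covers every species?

L1, L2, L3 cover every species at survey cost 7 + 6 + 10 = 23.
Any cover uses at least 2 transects; among all covering selections none totals below 23.

23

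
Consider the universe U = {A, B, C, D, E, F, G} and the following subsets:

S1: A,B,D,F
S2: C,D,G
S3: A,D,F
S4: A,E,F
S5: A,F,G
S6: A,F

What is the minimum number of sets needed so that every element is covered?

3

S1, S2, S4 together cover {A, B, C, D, E, F, G} — every element.
No 2 of the 6 sets cover everything (all 15 pairs fall short), so 3 is minimum.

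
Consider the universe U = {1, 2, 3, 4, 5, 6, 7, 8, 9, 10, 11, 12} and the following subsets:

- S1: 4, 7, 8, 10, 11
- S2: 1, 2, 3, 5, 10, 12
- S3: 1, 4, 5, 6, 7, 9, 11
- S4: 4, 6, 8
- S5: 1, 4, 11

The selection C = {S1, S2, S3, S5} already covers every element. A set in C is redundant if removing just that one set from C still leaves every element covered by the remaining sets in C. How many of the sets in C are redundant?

1

Drop S1: 8 uncovered — not redundant.
Drop S2: 2, 3, 12 uncovered — not redundant.
Drop S3: 6, 9 uncovered — not redundant.
Drop S5: the rest still cover every element — redundant.
1 redundant: S5.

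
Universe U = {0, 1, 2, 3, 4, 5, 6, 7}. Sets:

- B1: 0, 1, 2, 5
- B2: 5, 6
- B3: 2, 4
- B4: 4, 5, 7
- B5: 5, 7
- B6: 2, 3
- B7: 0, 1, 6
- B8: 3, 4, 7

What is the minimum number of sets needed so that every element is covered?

3

B1, B2, B8 together cover {0, 1, 2, 3, 4, 5, 6, 7} — every element.
No 2 of the 8 sets cover everything (all 28 pairs fall short), so 3 is minimum.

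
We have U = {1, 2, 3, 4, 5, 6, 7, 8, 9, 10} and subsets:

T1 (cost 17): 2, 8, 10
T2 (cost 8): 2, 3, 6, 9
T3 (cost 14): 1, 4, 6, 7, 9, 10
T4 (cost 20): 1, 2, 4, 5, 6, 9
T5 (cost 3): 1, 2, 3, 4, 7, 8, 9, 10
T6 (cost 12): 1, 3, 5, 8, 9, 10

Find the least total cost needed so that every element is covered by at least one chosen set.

T4, T5 cover every element at cost 20 + 3 = 23.
Any cover uses at least 2 sets; among all covering selections none totals below 23.

23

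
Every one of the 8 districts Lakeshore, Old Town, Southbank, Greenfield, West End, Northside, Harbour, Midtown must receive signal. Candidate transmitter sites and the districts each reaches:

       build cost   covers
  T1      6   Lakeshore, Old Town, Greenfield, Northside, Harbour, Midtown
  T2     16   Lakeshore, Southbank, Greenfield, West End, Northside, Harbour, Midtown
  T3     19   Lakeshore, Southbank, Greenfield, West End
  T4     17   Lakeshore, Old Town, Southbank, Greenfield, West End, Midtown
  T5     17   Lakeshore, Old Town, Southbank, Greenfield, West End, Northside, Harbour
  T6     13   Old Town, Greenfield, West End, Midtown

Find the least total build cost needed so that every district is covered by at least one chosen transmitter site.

22

T1, T2 cover every district at build cost 6 + 16 = 22.
Any cover uses at least 2 transmitter sites; among all covering selections none totals below 22.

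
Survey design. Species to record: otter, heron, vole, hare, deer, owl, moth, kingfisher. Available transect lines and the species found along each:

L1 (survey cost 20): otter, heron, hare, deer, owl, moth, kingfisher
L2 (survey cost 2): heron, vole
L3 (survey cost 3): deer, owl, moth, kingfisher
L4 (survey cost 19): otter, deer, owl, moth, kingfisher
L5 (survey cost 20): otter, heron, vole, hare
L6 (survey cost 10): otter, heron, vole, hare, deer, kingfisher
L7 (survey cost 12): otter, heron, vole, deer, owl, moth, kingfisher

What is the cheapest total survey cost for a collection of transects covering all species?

L3, L6 cover every species at survey cost 3 + 10 = 13.
Any cover uses at least 2 transects; among all covering selections none totals below 13.
Greedy by coverage-per-survey cost would pick L3, L2, L6 for 15 — worse than the optimum 13.

13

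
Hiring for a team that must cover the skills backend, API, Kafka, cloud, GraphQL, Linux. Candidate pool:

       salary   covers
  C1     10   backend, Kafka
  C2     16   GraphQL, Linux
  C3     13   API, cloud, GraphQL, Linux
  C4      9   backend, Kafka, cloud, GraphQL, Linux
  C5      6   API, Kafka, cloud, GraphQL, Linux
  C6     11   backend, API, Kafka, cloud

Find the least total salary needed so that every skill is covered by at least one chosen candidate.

15

C4, C5 cover every skill at salary 9 + 6 = 15.
Any cover uses at least 2 candidates; among all covering selections none totals below 15.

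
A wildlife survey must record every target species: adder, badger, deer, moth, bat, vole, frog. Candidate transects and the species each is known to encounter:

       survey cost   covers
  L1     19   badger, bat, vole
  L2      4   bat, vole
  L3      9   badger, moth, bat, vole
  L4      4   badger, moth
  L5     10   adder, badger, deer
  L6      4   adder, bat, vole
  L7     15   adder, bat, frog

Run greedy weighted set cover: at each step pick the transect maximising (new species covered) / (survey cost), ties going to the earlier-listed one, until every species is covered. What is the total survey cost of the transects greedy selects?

Pick 1: L6 adds 3 new (adder, bat, vole) at survey cost 4 (ratio 3/4).
Pick 2: L4 adds 2 new (badger, moth) at survey cost 4 (ratio 2/4).
Pick 3: L5 adds 1 new (deer) at survey cost 10 (ratio 1/10).
Pick 4: L7 adds 1 new (frog) at survey cost 15 (ratio 1/15).
Greedy total survey cost: 4 + 4 + 10 + 15 = 33.

33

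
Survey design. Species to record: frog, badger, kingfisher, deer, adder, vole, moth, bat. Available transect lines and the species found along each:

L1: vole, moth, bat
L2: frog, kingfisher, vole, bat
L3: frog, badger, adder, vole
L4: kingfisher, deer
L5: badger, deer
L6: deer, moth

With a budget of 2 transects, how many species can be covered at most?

6

Choosing L1, L3 covers {frog, badger, adder, vole, moth, bat} — 6 species.
No choice of 2 transects does better; here kingfisher, deer are left uncovered.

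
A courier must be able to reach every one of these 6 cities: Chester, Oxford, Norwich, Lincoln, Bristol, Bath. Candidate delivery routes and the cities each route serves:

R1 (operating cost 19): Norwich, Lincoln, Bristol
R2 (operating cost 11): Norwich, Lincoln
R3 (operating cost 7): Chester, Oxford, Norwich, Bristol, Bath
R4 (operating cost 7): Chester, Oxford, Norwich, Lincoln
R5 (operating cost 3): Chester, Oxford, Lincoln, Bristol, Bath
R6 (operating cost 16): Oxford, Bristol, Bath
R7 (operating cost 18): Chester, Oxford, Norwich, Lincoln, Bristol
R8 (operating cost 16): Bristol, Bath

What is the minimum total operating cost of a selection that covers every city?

R3, R5 cover every city at operating cost 7 + 3 = 10.
Any cover uses at least 2 routes; among all covering selections none totals below 10.

10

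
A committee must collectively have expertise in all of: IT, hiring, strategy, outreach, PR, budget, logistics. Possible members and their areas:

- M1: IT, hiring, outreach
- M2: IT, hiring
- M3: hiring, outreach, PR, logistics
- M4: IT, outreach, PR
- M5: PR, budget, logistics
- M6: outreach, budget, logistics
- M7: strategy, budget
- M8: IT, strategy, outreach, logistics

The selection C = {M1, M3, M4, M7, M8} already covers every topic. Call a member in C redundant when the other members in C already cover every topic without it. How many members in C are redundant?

Drop M1: the rest still cover every topic — redundant.
Drop M3: the rest still cover every topic — redundant.
Drop M4: the rest still cover every topic — redundant.
Drop M7: budget uncovered — not redundant.
Drop M8: the rest still cover every topic — redundant.
4 redundant: M1, M3, M4, M8.

4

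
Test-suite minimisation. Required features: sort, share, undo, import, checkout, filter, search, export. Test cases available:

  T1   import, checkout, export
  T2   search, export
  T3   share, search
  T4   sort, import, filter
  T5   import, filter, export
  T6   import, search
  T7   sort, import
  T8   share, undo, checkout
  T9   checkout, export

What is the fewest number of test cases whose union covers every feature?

3

T2, T4, T8 together cover {sort, share, undo, import, checkout, filter, search, export} — every feature.
No 2 of the 9 test cases cover everything (all 36 pairs fall short), so 3 is minimum.
Greedy (largest uncovered first) would take T1, T3, T4, T8 — 4 test cases — but 3 suffice.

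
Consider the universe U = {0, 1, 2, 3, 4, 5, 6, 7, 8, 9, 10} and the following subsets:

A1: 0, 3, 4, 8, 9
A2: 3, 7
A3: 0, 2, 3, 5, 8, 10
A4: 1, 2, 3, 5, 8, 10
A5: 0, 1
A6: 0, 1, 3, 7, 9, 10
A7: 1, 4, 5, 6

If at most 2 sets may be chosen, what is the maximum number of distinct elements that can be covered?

9

Choosing A1, A4 covers {0, 1, 2, 3, 4, 5, 8, 9, 10} — 9 elements.
No choice of 2 sets does better; here 6, 7 are left uncovered.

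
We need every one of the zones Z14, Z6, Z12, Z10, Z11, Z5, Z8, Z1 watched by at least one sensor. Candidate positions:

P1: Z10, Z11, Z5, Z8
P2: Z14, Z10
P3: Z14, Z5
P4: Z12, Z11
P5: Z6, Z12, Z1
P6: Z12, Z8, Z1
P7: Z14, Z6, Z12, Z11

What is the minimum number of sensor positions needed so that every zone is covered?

3

P1, P2, P5 together cover {Z14, Z6, Z12, Z10, Z11, Z5, Z8, Z1} — every zone.
No 2 of the 7 sensor positions cover everything (all 21 pairs fall short), so 3 is minimum.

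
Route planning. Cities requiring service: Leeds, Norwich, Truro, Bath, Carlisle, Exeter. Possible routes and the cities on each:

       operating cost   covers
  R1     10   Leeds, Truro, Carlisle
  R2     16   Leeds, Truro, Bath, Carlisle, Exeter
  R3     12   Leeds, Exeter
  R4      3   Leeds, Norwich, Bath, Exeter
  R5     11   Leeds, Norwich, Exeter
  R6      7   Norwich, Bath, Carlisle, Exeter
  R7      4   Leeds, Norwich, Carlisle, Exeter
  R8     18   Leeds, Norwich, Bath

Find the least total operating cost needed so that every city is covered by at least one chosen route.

R1, R4 cover every city at operating cost 10 + 3 = 13.
Any cover uses at least 2 routes; among all covering selections none totals below 13.
Greedy by coverage-per-operating cost would pick R4, R7, R1 for 17 — worse than the optimum 13.

13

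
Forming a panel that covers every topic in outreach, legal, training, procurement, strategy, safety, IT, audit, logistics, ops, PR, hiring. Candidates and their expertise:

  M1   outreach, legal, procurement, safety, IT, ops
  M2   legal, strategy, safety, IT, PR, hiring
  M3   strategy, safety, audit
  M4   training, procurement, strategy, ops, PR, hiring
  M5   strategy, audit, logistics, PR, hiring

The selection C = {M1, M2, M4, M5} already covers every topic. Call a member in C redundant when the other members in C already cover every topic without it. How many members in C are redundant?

1

Drop M1: outreach uncovered — not redundant.
Drop M2: the rest still cover every topic — redundant.
Drop M4: training uncovered — not redundant.
Drop M5: audit, logistics uncovered — not redundant.
1 redundant: M2.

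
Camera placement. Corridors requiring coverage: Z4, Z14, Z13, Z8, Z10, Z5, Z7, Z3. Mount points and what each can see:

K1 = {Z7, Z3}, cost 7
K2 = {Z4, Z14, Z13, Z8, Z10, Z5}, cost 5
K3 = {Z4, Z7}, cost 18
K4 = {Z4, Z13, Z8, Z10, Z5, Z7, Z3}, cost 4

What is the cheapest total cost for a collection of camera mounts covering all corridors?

9

K2, K4 cover every corridor at cost 5 + 4 = 9.
Any cover uses at least 2 camera mounts; among all covering selections none totals below 9.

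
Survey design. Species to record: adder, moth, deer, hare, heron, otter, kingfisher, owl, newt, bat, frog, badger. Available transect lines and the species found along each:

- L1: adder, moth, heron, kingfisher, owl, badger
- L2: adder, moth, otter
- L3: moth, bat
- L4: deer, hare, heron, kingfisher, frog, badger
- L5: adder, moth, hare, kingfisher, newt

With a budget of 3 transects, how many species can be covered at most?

10

Choosing L1, L2, L4 covers {adder, moth, deer, hare, heron, otter, kingfisher, owl, frog, badger} — 10 species.
No choice of 3 transects does better; here newt, bat are left uncovered.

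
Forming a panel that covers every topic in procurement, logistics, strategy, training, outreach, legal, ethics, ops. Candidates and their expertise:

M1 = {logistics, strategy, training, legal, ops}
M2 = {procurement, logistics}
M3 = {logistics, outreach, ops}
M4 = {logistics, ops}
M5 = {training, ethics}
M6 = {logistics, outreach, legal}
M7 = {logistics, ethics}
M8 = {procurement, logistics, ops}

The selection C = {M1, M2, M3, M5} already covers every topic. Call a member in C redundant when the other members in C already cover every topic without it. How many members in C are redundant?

Drop M1: strategy, legal uncovered — not redundant.
Drop M2: procurement uncovered — not redundant.
Drop M3: outreach uncovered — not redundant.
Drop M5: ethics uncovered — not redundant.
None of the members in C is redundant.

0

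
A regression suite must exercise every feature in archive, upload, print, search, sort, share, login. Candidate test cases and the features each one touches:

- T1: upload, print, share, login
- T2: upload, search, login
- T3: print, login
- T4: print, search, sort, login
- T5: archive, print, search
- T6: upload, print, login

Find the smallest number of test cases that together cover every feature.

T1, T4, T5 together cover {archive, upload, print, search, sort, share, login} — every feature.
No 2 of the 6 test cases cover everything (all 15 pairs fall short), so 3 is minimum.

3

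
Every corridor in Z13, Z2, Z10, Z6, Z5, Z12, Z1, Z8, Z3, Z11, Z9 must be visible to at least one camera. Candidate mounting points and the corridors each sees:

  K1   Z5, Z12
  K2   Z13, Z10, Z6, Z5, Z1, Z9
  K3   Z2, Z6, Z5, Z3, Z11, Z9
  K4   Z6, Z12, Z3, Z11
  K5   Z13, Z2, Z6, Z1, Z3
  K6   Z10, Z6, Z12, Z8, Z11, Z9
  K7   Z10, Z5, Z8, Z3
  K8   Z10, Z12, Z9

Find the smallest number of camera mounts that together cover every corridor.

3

K1, K5, K6 together cover {Z13, Z2, Z10, Z6, Z5, Z12, Z1, Z8, Z3, Z11, Z9} — every corridor.
No 2 of the 8 camera mounts cover everything (all 28 pairs fall short), so 3 is minimum.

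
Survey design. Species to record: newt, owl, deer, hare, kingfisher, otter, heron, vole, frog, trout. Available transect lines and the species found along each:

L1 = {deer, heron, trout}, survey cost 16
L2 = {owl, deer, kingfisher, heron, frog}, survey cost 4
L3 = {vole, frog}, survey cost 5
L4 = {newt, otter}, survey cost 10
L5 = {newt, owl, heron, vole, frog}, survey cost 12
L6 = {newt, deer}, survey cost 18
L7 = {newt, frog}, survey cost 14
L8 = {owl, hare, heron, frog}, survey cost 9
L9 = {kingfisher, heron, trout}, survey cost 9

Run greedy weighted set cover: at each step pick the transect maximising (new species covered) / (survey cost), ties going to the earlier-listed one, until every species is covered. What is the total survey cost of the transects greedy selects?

Pick 1: L2 adds 5 new (owl, deer, kingfisher, heron, frog) at survey cost 4 (ratio 5/4).
Pick 2: L3 adds 1 new (vole) at survey cost 5 (ratio 1/5).
Pick 3: L4 adds 2 new (newt, otter) at survey cost 10 (ratio 2/10).
Pick 4: L8 adds 1 new (hare) at survey cost 9 (ratio 1/9).
Pick 5: L9 adds 1 new (trout) at survey cost 9 (ratio 1/9).
Greedy total survey cost: 4 + 5 + 10 + 9 + 9 = 37.

37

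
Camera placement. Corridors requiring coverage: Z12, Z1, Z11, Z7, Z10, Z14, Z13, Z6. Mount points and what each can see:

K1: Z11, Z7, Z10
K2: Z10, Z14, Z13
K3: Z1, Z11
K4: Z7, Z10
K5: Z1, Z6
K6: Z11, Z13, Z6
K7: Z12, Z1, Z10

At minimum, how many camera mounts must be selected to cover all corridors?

K1, K2, K5, K7 together cover {Z12, Z1, Z11, Z7, Z10, Z14, Z13, Z6} — every corridor.
No 3 of the 7 camera mounts cover everything (all 35 triples fall short), so 4 is minimum.

4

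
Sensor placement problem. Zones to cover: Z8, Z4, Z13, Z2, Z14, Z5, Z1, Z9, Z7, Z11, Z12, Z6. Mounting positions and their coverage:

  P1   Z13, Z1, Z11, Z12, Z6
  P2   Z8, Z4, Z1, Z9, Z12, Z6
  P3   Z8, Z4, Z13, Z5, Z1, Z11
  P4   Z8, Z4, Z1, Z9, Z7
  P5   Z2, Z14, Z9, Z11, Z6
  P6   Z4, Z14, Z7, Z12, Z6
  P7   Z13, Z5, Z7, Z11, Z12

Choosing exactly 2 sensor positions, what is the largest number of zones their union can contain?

Choosing P2, P7 covers {Z8, Z4, Z13, Z5, Z1, Z9, Z7, Z11, Z12, Z6} — 10 zones.
No choice of 2 sensor positions does better; here Z2, Z14 are left uncovered.

10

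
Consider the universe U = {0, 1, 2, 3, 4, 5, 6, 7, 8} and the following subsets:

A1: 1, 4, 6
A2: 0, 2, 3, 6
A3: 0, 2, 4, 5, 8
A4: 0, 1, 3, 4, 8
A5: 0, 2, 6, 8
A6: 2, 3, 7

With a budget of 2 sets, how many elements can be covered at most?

Choosing A1, A3 covers {0, 1, 2, 4, 5, 6, 8} — 7 elements.
No choice of 2 sets does better; here 3, 7 are left uncovered.

7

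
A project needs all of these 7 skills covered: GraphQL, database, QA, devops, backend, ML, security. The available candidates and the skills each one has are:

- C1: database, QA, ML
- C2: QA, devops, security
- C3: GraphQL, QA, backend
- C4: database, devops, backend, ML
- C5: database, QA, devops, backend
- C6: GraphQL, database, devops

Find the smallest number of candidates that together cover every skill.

3

C1, C2, C3 together cover {GraphQL, database, QA, devops, backend, ML, security} — every skill.
No 2 of the 6 candidates cover everything (all 15 pairs fall short), so 3 is minimum.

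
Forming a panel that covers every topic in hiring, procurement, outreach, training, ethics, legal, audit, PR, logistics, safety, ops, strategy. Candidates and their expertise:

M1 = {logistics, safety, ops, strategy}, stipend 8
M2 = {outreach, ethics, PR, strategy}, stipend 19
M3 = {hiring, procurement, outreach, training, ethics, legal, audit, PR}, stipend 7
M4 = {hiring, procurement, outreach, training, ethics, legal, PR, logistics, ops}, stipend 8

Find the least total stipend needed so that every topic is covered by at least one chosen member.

M1, M3 cover every topic at stipend 8 + 7 = 15.
Any cover uses at least 2 members; among all covering selections none totals below 15.

15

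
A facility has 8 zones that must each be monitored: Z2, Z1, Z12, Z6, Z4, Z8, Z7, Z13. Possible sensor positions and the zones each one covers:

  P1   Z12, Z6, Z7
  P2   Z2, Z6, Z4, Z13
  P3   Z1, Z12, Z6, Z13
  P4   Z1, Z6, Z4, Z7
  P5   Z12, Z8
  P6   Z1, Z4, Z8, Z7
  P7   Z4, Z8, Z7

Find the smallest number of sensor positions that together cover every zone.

P1, P2, P6 together cover {Z2, Z1, Z12, Z6, Z4, Z8, Z7, Z13} — every zone.
No 2 of the 7 sensor positions cover everything (all 21 pairs fall short), so 3 is minimum.

3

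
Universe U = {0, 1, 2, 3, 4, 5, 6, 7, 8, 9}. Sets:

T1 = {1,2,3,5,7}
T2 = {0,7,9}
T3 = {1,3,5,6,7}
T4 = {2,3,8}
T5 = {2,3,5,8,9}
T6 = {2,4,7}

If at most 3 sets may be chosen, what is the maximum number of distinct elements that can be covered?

Choosing T2, T3, T4 covers {0, 1, 2, 3, 5, 6, 7, 8, 9} — 9 elements.
No choice of 3 sets does better; here 4 is left uncovered.

9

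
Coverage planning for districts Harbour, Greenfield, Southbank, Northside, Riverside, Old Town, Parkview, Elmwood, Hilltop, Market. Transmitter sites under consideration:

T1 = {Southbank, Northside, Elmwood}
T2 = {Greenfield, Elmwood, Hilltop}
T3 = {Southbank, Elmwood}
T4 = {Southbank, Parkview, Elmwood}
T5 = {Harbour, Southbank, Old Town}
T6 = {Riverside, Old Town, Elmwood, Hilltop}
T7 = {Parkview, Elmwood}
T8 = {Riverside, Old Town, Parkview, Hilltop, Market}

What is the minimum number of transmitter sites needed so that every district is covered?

T1, T2, T5, T8 together cover {Harbour, Greenfield, Southbank, Northside, Riverside, Old Town, Parkview, Elmwood, Hilltop, Market} — every district.
No 3 of the 8 transmitter sites cover everything (all 56 triples fall short), so 4 is minimum.

4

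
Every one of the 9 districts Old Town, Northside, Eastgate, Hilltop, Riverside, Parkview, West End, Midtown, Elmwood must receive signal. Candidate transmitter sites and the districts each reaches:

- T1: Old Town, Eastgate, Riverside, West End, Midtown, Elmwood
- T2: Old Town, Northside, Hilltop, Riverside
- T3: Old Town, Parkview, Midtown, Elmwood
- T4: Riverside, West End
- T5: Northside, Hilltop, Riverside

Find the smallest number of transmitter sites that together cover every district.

3

T1, T2, T3 together cover {Old Town, Northside, Eastgate, Hilltop, Riverside, Parkview, West End, Midtown, Elmwood} — every district.
No 2 of the 5 transmitter sites cover everything (all 10 pairs fall short), so 3 is minimum.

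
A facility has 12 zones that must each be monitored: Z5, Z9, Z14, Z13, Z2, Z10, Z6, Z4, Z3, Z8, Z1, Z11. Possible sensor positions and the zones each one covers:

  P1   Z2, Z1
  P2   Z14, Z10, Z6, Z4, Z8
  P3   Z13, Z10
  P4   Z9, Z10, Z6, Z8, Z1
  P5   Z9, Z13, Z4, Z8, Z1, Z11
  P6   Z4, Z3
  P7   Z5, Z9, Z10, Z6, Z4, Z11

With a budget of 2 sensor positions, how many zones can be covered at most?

9

Choosing P2, P5 covers {Z9, Z14, Z13, Z10, Z6, Z4, Z8, Z1, Z11} — 9 zones.
No choice of 2 sensor positions does better; here Z5, Z2, Z3 are left uncovered.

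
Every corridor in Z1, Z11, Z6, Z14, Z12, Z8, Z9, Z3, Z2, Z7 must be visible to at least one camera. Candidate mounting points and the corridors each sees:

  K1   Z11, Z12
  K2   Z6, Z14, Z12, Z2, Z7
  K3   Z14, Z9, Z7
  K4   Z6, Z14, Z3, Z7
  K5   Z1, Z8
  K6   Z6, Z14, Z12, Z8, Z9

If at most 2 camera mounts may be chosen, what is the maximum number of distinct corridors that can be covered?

7

Choosing K2, K5 covers {Z1, Z6, Z14, Z12, Z8, Z2, Z7} — 7 corridors.
No choice of 2 camera mounts does better; here Z11, Z9, Z3 are left uncovered.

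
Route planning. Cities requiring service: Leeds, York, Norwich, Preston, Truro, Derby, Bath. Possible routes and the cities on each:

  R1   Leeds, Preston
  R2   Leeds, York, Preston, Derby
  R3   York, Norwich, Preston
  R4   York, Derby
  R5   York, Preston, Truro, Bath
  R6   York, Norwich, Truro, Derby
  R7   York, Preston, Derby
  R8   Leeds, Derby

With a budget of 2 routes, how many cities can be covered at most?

6

Choosing R1, R6 covers {Leeds, York, Norwich, Preston, Truro, Derby} — 6 cities.
No choice of 2 routes does better; here Bath is left uncovered.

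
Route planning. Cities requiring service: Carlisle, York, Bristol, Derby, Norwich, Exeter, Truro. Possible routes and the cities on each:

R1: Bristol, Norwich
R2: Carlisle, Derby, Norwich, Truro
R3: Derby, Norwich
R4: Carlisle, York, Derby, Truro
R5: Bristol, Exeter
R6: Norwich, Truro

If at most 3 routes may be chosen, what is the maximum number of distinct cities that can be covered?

7

Choosing R1, R4, R5 covers {Carlisle, York, Bristol, Derby, Norwich, Exeter, Truro} — 7 cities.
That is all 7 cities.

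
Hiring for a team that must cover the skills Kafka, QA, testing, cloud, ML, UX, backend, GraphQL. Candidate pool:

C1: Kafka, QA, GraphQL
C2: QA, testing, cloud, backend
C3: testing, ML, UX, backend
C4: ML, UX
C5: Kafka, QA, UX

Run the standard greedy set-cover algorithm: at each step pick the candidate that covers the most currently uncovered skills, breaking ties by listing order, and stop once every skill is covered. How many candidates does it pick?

3

Pick 1: C2 covers 4 new skills (QA, testing, cloud, backend).
Pick 2: C1 covers 2 new skills (Kafka, GraphQL).
Pick 3: C3 covers 2 new skills (ML, UX).
Greedy uses 3 candidates.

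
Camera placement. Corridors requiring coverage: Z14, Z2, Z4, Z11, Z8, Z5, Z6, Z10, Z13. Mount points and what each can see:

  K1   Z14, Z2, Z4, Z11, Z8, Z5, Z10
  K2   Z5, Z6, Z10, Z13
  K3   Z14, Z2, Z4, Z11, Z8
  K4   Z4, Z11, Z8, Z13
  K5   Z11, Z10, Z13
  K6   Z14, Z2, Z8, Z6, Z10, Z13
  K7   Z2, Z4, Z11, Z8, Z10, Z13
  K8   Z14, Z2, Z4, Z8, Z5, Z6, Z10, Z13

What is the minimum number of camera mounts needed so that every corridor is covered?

K1, K2 together cover {Z14, Z2, Z4, Z11, Z8, Z5, Z6, Z10, Z13} — every corridor.
No single camera mount contains all 9 corridors, so 2 is optimal.

2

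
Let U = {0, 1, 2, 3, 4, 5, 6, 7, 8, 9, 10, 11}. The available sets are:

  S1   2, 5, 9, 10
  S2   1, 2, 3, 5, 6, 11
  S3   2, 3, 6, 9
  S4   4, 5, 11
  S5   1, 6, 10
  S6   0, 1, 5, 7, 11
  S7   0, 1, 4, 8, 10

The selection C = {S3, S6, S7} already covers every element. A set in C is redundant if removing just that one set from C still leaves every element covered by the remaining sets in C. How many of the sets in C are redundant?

0

Drop S3: 2, 3, 6, 9 uncovered — not redundant.
Drop S6: 5, 7, 11 uncovered — not redundant.
Drop S7: 4, 8, 10 uncovered — not redundant.
None of the sets in C is redundant.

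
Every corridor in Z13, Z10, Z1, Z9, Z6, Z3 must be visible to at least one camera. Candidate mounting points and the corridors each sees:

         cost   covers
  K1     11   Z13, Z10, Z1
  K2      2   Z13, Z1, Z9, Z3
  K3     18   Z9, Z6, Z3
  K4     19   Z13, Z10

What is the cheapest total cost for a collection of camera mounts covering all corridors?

K1, K3 cover every corridor at cost 11 + 18 = 29.
Any cover uses at least 2 camera mounts; among all covering selections none totals below 29.
Greedy by coverage-per-cost would pick K2, K1, K3 for 31 — worse than the optimum 29.

29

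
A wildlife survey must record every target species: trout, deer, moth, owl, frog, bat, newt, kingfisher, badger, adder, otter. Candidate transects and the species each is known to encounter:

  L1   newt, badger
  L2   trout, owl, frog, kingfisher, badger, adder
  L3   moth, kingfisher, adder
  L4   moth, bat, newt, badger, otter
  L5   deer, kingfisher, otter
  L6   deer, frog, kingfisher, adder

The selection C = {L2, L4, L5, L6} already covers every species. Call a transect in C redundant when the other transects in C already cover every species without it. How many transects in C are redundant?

Drop L2: trout, owl uncovered — not redundant.
Drop L4: moth, bat, newt uncovered — not redundant.
Drop L5: the rest still cover every species — redundant.
Drop L6: the rest still cover every species — redundant.
2 redundant: L5, L6.

2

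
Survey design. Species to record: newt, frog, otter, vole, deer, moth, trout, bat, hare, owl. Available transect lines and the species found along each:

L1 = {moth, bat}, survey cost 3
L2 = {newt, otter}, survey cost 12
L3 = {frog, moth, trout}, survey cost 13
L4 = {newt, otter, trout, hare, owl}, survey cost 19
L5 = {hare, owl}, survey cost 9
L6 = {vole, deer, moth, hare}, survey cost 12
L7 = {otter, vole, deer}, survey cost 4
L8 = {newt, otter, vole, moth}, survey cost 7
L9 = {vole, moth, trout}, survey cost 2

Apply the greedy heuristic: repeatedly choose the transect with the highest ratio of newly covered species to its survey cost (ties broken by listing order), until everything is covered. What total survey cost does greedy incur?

38

Pick 1: L9 adds 3 new (vole, moth, trout) at survey cost 2 (ratio 3/2).
Pick 2: L7 adds 2 new (otter, deer) at survey cost 4 (ratio 2/4).
Pick 3: L1 adds 1 new (bat) at survey cost 3 (ratio 1/3).
Pick 4: L5 adds 2 new (hare, owl) at survey cost 9 (ratio 2/9).
Pick 5: L8 adds 1 new (newt) at survey cost 7 (ratio 1/7).
Pick 6: L3 adds 1 new (frog) at survey cost 13 (ratio 1/13).
Greedy total survey cost: 2 + 4 + 3 + 9 + 7 + 13 = 38. (The true optimum is 36, so greedy overshoots here.)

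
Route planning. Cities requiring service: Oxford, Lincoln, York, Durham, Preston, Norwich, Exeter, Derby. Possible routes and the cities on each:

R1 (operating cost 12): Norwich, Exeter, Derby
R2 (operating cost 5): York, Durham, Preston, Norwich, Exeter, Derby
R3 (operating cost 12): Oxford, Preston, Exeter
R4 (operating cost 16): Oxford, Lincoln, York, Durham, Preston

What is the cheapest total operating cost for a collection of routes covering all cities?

21

R2, R4 cover every city at operating cost 5 + 16 = 21.
Any cover uses at least 2 routes; among all covering selections none totals below 21.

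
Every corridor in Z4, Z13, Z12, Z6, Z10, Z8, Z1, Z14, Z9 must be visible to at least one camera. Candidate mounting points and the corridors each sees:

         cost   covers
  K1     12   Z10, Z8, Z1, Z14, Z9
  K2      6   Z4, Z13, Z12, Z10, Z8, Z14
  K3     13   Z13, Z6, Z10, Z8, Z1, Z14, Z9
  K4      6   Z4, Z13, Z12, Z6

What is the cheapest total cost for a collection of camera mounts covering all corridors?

K1, K4 cover every corridor at cost 12 + 6 = 18.
Any cover uses at least 2 camera mounts; among all covering selections none totals below 18.
Greedy by coverage-per-cost would pick K2, K3 for 19 — worse than the optimum 18.

18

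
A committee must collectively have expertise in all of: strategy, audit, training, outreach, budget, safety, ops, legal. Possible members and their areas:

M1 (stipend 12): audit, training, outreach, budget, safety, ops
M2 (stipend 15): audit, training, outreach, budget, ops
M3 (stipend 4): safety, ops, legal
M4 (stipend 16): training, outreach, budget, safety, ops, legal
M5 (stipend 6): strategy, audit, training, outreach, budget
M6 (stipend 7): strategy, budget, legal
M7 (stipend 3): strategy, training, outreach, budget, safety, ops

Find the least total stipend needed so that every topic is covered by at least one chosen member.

M3, M5 cover every topic at stipend 4 + 6 = 10.
Any cover uses at least 2 members; among all covering selections none totals below 10.

10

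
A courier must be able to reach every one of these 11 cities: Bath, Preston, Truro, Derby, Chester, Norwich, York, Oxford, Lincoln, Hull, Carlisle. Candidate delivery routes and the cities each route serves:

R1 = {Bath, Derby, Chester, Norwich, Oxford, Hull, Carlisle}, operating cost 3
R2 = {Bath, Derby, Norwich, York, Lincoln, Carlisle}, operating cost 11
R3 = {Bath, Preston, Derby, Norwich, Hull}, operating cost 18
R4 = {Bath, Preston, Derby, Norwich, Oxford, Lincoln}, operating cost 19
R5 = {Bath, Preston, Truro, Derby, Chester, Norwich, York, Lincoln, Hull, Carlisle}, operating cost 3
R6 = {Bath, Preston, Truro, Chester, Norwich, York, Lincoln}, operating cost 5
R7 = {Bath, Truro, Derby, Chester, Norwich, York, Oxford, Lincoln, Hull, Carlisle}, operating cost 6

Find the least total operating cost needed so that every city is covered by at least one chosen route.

6

R1, R5 cover every city at operating cost 3 + 3 = 6.
Any cover uses at least 2 routes; among all covering selections none totals below 6.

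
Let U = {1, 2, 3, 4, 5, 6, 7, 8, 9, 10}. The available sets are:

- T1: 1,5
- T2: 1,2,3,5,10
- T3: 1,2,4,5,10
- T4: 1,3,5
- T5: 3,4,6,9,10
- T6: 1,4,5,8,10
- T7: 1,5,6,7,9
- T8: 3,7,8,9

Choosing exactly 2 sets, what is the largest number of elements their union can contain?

9

Choosing T3, T8 covers {1, 2, 3, 4, 5, 7, 8, 9, 10} — 9 elements.
No choice of 2 sets does better; here 6 is left uncovered.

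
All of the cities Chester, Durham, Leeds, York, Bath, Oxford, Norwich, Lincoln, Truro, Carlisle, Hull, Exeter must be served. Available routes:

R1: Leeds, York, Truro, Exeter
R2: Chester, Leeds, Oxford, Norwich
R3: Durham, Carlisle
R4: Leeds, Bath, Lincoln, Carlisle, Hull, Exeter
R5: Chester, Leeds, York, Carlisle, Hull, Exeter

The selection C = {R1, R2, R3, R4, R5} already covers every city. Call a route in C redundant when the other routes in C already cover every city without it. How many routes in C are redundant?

1

Drop R1: Truro uncovered — not redundant.
Drop R2: Oxford, Norwich uncovered — not redundant.
Drop R3: Durham uncovered — not redundant.
Drop R4: Bath, Lincoln uncovered — not redundant.
Drop R5: the rest still cover every city — redundant.
1 redundant: R5.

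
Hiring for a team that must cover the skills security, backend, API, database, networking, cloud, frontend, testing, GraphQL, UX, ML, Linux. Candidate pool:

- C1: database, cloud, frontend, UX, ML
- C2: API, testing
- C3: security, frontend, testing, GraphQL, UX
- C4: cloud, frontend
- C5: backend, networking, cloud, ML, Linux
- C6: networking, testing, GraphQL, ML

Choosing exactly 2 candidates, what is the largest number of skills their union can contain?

Choosing C3, C5 covers {security, backend, networking, cloud, frontend, testing, GraphQL, UX, ML, Linux} — 10 skills.
No choice of 2 candidates does better; here API, database are left uncovered.

10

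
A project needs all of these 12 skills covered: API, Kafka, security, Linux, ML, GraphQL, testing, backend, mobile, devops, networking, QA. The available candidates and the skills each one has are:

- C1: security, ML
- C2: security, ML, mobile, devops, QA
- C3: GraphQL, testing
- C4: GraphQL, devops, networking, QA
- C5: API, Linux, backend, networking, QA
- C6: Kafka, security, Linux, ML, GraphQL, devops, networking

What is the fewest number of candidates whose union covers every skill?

C2, C3, C5, C6 together cover {API, Kafka, security, Linux, ML, GraphQL, testing, backend, mobile, devops, networking, QA} — every skill.
No 3 of the 6 candidates cover everything (all 20 triples fall short), so 4 is minimum.

4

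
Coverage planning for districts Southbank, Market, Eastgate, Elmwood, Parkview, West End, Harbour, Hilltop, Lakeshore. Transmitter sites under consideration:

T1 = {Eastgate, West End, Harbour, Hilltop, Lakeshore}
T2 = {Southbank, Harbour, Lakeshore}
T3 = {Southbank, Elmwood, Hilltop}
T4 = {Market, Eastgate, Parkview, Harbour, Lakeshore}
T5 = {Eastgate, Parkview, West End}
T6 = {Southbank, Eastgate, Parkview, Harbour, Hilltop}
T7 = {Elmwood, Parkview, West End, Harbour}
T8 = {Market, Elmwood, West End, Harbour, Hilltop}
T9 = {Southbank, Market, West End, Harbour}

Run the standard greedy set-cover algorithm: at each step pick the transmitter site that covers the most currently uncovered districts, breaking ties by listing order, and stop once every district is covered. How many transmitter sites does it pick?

3

Pick 1: T1 covers 5 new districts (Eastgate, West End, Harbour, Hilltop, Lakeshore).
Pick 2: T3 covers 2 new districts (Southbank, Elmwood).
Pick 3: T4 covers 2 new districts (Market, Parkview).
Greedy uses 3 transmitter sites.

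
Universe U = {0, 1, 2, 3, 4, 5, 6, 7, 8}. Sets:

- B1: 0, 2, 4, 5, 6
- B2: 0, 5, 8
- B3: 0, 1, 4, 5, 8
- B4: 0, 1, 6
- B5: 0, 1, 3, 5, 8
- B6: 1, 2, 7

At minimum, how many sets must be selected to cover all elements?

B1, B5, B6 together cover {0, 1, 2, 3, 4, 5, 6, 7, 8} — every element.
No 2 of the 6 sets cover everything (all 15 pairs fall short), so 3 is minimum.

3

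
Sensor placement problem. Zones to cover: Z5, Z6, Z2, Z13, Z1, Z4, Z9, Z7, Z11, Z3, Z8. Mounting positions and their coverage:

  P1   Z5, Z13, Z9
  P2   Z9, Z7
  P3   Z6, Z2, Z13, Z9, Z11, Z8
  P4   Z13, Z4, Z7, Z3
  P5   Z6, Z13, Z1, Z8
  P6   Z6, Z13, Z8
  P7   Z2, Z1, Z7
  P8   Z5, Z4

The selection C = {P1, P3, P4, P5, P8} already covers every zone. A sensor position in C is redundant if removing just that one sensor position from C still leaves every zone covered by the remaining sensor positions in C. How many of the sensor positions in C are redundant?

2

Drop P1: the rest still cover every zone — redundant.
Drop P3: Z2, Z11 uncovered — not redundant.
Drop P4: Z7, Z3 uncovered — not redundant.
Drop P5: Z1 uncovered — not redundant.
Drop P8: the rest still cover every zone — redundant.
2 redundant: P1, P8.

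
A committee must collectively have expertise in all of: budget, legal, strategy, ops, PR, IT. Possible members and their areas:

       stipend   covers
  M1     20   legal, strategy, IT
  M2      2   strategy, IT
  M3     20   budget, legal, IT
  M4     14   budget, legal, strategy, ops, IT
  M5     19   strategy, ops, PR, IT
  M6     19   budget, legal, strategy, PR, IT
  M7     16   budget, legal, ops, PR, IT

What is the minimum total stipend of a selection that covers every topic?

M2, M7 cover every topic at stipend 2 + 16 = 18.
Any cover uses at least 2 members; among all covering selections none totals below 18.

18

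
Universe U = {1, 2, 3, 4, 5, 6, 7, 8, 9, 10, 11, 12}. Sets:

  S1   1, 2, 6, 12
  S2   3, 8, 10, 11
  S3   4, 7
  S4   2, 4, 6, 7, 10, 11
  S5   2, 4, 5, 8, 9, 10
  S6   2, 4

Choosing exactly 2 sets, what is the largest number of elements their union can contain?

9

Choosing S1, S5 covers {1, 2, 4, 5, 6, 8, 9, 10, 12} — 9 elements.
No choice of 2 sets does better; here 3, 7, 11 are left uncovered.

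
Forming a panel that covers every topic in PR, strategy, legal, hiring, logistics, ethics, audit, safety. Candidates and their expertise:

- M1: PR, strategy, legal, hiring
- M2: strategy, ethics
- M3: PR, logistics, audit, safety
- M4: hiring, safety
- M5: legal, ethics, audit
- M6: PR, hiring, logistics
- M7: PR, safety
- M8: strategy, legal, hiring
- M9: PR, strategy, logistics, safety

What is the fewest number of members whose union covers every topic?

3

M1, M2, M3 together cover {PR, strategy, legal, hiring, logistics, ethics, audit, safety} — every topic.
No 2 of the 9 members cover everything (all 36 pairs fall short), so 3 is minimum.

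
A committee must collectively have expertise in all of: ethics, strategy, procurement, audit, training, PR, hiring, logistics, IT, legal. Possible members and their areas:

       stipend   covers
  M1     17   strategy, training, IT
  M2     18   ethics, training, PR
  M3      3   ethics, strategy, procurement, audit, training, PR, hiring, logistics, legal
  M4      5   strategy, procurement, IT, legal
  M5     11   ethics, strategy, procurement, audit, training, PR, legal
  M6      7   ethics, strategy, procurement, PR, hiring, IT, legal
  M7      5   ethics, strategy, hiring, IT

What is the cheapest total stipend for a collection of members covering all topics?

8

M3, M4 cover every topic at stipend 3 + 5 = 8.
Any cover uses at least 2 members; among all covering selections none totals below 8.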